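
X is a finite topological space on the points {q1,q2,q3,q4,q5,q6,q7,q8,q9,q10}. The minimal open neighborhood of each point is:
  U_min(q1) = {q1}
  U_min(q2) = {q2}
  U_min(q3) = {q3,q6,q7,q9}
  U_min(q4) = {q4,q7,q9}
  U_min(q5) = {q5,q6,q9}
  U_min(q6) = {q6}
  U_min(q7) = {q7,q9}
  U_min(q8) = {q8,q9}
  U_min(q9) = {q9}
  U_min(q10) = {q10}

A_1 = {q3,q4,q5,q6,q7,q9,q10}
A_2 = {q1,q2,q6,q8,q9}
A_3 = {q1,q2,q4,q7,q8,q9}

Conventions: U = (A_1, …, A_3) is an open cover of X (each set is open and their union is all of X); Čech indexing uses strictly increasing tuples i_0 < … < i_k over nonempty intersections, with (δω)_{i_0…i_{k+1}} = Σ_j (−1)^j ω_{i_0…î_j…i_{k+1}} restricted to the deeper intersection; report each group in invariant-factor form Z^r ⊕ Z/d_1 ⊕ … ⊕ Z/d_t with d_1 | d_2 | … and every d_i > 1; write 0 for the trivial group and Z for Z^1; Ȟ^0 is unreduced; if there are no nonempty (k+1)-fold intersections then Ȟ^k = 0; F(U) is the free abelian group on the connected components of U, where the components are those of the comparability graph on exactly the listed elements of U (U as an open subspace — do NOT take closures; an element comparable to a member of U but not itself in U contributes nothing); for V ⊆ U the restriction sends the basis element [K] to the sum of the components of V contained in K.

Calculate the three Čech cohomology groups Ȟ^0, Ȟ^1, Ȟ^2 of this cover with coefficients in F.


Ȟ^0(U;F) ≅ Z^4, Ȟ^1(U;F) ≅ 0 and Ȟ^2(U;F) ≅ 0

nonempty intersections:
  A12={q6,q9} A13={q4,q7,q9} A23={q1,q2,q8,q9}
  A123={q9}
components per intersection:
  A1: {q3,q4,q5,q6,q7,q9} {q10}
  A2: {q1} {q2} {q6} {q8,q9}
  A3: {q1} {q2} {q4,q7,q8,q9}
  A12: {q6} {q9}
  A13: {q4,q7,q9}
  A23: {q1} {q2} {q8,q9}
  A123: {q9}
C dims 9,6,1; δ0: rk 5, SNF 1^5; δ1: rk 1, SNF 1^1
Ȟ^0: (9−5)−0=4 ⇒ Z^4
Ȟ^1: (6−1)−5=0 ⇒ 0
Ȟ^2: (1−0)−1=0 ⇒ 0


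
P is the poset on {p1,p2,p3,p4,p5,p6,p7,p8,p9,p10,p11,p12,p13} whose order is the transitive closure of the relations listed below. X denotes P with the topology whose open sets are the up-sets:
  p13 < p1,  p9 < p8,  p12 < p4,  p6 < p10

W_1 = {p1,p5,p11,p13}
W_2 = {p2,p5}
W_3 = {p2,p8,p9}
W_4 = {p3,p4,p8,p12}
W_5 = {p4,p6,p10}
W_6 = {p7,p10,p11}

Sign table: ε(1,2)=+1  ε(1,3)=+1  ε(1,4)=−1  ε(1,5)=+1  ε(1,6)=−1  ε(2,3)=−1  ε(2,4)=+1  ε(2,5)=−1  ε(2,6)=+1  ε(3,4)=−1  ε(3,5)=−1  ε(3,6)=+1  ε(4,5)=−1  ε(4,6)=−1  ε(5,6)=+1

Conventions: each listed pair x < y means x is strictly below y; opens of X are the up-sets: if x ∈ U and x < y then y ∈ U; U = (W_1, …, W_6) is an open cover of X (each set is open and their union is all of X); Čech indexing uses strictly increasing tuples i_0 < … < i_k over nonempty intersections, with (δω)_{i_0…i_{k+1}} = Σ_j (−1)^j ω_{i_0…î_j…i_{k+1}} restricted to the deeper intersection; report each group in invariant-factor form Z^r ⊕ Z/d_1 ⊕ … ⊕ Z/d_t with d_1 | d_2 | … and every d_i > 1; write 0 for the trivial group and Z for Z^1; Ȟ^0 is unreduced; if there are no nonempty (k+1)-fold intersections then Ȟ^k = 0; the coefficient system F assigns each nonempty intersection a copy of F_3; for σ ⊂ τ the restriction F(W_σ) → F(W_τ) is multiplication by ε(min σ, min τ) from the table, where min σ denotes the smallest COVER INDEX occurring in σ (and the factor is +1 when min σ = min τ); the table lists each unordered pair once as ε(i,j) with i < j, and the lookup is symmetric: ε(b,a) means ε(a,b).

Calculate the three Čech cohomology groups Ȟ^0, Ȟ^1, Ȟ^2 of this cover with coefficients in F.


Ȟ^0 = Z/3; Ȟ^1 = Z/3; Ȟ^2 = 0

cover nerve:
  W12={p5} W16={p11} W23={p2} W34={p8} W45={p4} W56={p10}
C dims 6,6; δ0: rk_F3 5
Ȟ^0: (6−5)−0=1 ⇒ Z/3
Ȟ^1: (6−0)−5=1 ⇒ Z/3
Ȟ^2: (0−0)−0=0 ⇒ 0


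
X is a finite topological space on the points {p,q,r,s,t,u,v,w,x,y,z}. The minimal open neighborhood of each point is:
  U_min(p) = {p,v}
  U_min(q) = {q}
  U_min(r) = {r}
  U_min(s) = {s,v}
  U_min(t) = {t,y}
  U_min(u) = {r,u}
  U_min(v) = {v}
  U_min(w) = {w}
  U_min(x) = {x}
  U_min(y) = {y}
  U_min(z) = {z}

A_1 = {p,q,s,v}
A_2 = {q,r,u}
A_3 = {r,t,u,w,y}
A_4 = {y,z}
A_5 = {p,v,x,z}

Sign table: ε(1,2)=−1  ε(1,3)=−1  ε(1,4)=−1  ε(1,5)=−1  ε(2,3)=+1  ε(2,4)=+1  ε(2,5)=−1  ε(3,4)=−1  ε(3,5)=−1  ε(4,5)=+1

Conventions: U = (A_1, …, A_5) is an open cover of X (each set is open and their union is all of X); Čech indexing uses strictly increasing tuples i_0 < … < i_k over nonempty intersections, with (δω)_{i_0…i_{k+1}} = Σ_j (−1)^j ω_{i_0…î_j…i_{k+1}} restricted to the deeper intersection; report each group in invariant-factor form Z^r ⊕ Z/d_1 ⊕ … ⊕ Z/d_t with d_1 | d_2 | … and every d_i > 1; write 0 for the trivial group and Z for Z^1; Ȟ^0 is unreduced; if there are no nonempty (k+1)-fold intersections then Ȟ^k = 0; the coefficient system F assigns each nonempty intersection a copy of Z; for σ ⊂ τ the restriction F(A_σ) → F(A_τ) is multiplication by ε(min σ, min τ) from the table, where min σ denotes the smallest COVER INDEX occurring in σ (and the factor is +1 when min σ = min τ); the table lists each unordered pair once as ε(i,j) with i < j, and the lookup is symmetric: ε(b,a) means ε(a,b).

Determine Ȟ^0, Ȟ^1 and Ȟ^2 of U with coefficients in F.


Ȟ^0(U;F) ≅ 0,  Ȟ^1(U;F) ≅ Z/2,  Ȟ^2(U;F) ≅ 0

nerve of the cover:
  A12={q} A15={p,v} A23={r,u} A34={y} A45={z}
C dims 5,5; δ0: rk 5, SNF 1^4·2
Ȟ^0 = (5 − 5) − 0 = 0, so Ȟ^0 ≅ 0
Ȟ^1 = (5 − 0) − 5 = 0 plus torsion [2], so Ȟ^1 ≅ Z/2
Ȟ^2 = (0 − 0) − 0 = 0, so Ȟ^2 ≅ 0


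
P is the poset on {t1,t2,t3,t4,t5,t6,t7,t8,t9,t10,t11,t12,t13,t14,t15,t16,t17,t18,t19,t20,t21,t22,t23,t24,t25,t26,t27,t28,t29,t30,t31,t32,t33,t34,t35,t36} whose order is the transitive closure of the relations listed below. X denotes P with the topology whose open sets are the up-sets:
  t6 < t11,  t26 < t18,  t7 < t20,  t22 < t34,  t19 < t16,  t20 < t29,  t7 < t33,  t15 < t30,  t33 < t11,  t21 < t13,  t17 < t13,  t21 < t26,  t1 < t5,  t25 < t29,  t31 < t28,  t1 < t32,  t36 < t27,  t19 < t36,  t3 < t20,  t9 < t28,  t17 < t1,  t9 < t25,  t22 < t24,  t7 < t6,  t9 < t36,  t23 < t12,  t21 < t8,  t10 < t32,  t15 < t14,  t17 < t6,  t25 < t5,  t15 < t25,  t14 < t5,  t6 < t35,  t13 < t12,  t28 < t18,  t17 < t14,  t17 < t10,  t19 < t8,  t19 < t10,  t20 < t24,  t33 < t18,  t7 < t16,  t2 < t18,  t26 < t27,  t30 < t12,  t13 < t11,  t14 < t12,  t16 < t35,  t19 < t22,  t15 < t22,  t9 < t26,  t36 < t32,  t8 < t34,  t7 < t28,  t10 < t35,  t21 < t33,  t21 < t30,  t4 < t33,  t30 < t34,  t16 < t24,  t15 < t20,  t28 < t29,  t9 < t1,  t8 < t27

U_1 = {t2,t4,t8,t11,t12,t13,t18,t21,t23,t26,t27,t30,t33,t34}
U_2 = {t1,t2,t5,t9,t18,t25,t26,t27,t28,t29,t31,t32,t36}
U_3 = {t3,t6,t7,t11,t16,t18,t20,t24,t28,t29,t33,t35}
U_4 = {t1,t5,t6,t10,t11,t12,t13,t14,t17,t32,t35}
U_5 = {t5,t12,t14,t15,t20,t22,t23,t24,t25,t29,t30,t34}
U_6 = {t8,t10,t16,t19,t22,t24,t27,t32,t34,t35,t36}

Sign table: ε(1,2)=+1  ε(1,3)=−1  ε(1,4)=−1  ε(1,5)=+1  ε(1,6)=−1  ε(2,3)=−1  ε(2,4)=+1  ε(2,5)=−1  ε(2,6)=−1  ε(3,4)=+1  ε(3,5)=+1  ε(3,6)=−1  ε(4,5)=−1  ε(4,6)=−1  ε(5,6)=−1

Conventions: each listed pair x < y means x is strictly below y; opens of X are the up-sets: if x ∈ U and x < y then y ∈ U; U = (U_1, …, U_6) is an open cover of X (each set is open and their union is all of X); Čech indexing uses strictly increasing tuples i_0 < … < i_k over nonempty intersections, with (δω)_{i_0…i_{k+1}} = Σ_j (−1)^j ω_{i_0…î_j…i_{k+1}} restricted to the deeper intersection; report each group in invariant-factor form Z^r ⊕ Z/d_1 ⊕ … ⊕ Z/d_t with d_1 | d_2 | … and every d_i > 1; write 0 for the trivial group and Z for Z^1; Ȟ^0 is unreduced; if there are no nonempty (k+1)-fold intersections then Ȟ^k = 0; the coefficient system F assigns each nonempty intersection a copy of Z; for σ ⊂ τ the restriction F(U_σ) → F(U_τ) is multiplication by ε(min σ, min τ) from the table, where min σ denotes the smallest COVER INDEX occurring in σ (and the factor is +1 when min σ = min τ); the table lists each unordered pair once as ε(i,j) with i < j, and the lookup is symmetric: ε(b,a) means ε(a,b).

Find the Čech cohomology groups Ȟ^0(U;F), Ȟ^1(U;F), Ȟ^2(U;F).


Ȟ^0 = 0,  Ȟ^1 = Z/2,  Ȟ^2 = Z

nonempty overlaps:
  U12={t2,t18,t26,t27} U13={t11,t18,t33} U14={t11,t12,t13} U15={t12,t23,t30,t34} U16={t8,t27,t34} U23={t18,t28,t29} U24={t1,t5,t32} U25={t5,t25,t29} U26={t27,t32,t36} U34={t6,t11,t35} U35={t20,t24,t29} U36={t16,t24,t35} U45={t5,t12,t14} U46={t10,t32,t35} U56={t22,t24,t34}
  U123={t18} U126={t27} U134={t11} U145={t12} U156={t34} U235={t29} U245={t5} U246={t32} U346={t35} U356={t24}
C dims 6,15,10; δ0: rk 6, SNF 1^5·2; δ1: rk 9, SNF 1^9
degree 0: 6−6−0 = 0 → Ȟ^0 ≅ 0
degree 1: 15−9−6 = 0 plus torsion [2] → Ȟ^1 ≅ Z/2
degree 2: 10−0−9 = 1 → Ȟ^2 ≅ Z


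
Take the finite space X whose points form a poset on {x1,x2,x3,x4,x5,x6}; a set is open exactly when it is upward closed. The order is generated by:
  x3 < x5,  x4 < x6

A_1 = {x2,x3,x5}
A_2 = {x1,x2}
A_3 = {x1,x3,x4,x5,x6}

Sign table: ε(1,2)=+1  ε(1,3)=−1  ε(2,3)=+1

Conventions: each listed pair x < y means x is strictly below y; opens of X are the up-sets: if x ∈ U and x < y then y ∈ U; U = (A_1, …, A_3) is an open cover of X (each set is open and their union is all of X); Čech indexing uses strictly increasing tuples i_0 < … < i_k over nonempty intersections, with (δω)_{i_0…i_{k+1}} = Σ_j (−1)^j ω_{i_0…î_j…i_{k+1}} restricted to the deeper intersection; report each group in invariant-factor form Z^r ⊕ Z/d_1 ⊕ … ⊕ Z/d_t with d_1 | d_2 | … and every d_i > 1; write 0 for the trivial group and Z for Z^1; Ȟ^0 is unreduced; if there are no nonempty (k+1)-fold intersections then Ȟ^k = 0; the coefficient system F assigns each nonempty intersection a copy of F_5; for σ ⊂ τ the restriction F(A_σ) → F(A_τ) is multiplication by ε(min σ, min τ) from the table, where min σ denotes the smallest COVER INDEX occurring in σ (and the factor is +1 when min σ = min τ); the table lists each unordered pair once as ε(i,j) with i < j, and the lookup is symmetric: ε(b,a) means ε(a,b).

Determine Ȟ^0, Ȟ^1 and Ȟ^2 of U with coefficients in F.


Ȟ^0 ≅ 0; Ȟ^1 ≅ 0; Ȟ^2 ≅ 0

nerve simplices:
  A12={x2} A13={x3,x5} A23={x1}
C dims 3,3; δ0: rk_F5 3
degree 0: 3−3−0 = 0 → Ȟ^0 ≅ 0
degree 1: 3−0−3 = 0 → Ȟ^1 ≅ 0
degree 2: 0−0−0 = 0 → Ȟ^2 ≅ 0


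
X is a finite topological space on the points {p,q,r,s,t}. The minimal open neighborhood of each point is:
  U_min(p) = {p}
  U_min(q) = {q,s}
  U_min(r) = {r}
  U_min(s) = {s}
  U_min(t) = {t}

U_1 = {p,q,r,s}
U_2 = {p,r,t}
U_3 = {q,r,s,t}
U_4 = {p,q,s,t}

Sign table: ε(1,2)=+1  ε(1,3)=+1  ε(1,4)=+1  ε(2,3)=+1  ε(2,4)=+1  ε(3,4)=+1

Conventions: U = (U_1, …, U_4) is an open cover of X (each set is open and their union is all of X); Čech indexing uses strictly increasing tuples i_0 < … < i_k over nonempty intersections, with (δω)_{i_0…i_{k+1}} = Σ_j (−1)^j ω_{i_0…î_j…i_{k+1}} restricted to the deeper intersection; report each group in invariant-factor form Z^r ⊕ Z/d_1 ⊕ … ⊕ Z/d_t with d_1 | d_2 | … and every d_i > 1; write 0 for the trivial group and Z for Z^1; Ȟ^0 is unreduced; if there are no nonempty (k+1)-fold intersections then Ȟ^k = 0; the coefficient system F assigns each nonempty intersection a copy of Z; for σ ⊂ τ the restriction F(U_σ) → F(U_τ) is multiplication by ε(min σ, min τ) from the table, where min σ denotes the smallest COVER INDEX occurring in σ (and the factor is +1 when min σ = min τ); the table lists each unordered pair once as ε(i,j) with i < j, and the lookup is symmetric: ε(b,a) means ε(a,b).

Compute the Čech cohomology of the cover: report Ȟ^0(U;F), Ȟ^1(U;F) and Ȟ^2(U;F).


nerve simplices:
  U12={p,r} U13={q,r,s} U14={p,q,s} U23={r,t} U24={p,t} U34={q,s,t}
  U123={r} U124={p} U134={q,s} U234={t}
C dims 4,6,4; δ0: rk 3, SNF 1^3; δ1: rk 3, SNF 1^3
degree 0: 4−3−0 = 1 → Ȟ^0 ≅ Z
degree 1: 6−3−3 = 0 → Ȟ^1 ≅ 0
degree 2: 4−0−3 = 1 → Ȟ^2 ≅ Z

Ȟ^0(U;F) ≅ Z, Ȟ^1(U;F) ≅ 0, Ȟ^2(U;F) ≅ Z


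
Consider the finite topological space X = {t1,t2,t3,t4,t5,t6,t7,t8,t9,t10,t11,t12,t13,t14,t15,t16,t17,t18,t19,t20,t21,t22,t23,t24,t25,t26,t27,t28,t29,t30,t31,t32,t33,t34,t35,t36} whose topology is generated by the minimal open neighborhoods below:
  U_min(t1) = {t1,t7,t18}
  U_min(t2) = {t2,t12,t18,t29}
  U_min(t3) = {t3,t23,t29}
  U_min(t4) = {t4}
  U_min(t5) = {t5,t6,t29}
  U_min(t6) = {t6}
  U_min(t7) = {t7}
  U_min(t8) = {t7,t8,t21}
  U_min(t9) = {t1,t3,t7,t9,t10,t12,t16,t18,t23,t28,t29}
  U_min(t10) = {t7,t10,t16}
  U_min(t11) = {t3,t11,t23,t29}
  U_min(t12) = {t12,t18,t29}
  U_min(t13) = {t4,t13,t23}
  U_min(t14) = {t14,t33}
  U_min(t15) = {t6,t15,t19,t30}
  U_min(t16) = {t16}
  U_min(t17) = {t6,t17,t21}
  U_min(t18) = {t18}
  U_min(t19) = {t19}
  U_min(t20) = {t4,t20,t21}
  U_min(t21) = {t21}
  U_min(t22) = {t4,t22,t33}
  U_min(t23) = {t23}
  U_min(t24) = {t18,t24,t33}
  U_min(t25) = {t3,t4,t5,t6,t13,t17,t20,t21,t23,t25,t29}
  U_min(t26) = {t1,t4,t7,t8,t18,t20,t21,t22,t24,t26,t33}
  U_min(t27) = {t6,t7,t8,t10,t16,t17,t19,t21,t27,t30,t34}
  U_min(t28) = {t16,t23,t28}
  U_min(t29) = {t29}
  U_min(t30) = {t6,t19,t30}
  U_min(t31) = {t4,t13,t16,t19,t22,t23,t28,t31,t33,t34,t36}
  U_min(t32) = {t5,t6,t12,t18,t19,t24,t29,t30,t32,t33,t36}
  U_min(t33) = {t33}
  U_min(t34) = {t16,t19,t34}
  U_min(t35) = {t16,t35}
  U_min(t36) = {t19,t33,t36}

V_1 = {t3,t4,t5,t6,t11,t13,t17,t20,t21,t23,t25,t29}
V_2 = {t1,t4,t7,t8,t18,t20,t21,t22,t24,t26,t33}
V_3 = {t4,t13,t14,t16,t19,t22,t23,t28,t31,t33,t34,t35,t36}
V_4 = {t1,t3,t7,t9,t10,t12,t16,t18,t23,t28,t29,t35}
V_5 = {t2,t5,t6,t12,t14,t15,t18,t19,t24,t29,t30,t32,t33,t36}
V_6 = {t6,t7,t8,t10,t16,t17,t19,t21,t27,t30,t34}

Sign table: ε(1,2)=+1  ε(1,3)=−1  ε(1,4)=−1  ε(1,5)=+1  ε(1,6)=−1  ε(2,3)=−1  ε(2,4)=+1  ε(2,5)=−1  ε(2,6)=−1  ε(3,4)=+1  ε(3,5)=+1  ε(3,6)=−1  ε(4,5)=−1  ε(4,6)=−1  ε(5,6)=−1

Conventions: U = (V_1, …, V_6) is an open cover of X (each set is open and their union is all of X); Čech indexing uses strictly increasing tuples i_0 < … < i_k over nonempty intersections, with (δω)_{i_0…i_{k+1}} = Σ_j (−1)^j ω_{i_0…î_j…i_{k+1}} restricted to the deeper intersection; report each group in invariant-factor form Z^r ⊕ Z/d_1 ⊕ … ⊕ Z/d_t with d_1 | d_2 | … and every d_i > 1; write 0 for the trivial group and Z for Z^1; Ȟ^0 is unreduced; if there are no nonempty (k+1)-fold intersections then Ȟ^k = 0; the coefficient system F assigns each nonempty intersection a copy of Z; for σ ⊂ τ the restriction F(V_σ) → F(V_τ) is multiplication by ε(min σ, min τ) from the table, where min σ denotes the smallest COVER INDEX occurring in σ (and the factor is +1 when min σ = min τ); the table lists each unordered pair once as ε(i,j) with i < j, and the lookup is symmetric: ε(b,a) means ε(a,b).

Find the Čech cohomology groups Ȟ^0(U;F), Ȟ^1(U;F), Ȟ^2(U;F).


nonempty overlaps:
  V12={t4,t20,t21} V13={t4,t13,t23} V14={t3,t23,t29} V15={t5,t6,t29} V16={t6,t17,t21} V23={t4,t22,t33} V24={t1,t7,t18} V25={t18,t24,t33} V26={t7,t8,t21} V34={t16,t23,t28,t35} V35={t14,t19,t33,t36} V36={t16,t19,t34} V45={t12,t18,t29} V46={t7,t10,t16} V56={t6,t19,t30}
  V123={t4} V126={t21} V134={t23} V145={t29} V156={t6} V235={t33} V245={t18} V246={t7} V346={t16} V356={t19}
C dims 6,15,10; δ0: rk 6, SNF 1^5·2; δ1: rk 9, SNF 1^9
degree 0: 6−6−0 = 0 → Ȟ^0 ≅ 0
degree 1: 15−9−6 = 0 plus torsion [2] → Ȟ^1 ≅ Z/2
degree 2: 10−0−9 = 1 → Ȟ^2 ≅ Z

Ȟ^0(U;F) ≅ 0; Ȟ^1(U;F) ≅ Z/2; Ȟ^2(U;F) ≅ Z


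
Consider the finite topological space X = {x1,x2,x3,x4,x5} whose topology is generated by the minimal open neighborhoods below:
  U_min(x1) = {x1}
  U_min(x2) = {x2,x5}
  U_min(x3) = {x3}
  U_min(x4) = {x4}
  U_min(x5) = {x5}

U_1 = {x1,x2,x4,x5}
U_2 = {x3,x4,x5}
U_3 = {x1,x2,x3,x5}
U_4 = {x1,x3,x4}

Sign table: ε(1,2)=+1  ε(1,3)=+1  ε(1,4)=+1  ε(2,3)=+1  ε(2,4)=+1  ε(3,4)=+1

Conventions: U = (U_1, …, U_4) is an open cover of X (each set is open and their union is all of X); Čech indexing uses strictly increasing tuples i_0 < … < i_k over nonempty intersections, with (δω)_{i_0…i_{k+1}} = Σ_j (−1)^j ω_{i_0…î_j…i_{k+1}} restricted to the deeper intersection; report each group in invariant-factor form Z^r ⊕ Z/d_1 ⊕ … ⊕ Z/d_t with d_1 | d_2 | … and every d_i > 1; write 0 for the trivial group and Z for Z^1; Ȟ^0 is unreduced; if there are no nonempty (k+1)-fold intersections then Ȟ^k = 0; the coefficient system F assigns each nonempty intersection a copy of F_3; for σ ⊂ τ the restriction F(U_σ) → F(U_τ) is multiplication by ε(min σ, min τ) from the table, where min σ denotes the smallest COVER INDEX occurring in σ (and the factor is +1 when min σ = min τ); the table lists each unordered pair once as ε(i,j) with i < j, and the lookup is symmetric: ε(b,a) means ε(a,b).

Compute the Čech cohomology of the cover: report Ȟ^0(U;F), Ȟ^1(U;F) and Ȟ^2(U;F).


Ȟ^0 ≅ Z/3,  Ȟ^1 ≅ 0,  Ȟ^2 ≅ Z/3

nonempty overlaps:
  U12={x4,x5} U13={x1,x2,x5} U14={x1,x4} U23={x3,x5} U24={x3,x4} U34={x1,x3}
  U123={x5} U124={x4} U134={x1} U234={x3}
C dims 4,6,4; δ0: rk_F3 3; δ1: rk_F3 3
degree 0: 4−3−0 = 1 → Ȟ^0 ≅ Z/3
degree 1: 6−3−3 = 0 → Ȟ^1 ≅ 0
degree 2: 4−0−3 = 1 → Ȟ^2 ≅ Z/3


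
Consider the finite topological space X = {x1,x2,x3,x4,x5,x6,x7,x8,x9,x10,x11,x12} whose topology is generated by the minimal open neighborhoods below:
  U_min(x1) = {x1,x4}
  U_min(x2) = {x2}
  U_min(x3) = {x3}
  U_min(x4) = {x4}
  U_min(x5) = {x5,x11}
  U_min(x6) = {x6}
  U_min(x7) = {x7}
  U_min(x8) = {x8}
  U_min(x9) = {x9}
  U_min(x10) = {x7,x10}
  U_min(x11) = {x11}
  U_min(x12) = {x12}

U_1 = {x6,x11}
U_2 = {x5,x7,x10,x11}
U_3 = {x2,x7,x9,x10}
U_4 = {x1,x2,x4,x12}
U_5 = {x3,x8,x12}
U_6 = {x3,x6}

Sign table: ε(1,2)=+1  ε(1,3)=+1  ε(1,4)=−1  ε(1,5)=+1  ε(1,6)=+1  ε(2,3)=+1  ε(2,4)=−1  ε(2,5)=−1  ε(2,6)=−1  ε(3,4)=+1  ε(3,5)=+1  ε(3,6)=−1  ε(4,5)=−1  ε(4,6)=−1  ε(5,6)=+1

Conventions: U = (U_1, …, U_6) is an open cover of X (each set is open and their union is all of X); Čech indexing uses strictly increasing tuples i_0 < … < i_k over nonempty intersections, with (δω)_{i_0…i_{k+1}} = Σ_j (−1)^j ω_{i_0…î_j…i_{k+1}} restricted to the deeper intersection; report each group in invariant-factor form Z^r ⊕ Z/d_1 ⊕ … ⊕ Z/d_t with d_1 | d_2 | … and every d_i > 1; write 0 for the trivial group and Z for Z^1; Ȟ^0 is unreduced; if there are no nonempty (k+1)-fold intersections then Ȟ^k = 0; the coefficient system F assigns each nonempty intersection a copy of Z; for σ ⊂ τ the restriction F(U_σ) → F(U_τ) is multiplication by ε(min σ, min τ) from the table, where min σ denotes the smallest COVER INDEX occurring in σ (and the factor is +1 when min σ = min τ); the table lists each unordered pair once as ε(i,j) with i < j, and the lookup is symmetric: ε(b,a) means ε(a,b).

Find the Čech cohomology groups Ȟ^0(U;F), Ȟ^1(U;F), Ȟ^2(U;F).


intersection data:
  U12={x11} U16={x6} U23={x7,x10} U34={x2} U45={x12} U56={x3}
C dims 6,6; δ0: rk 6, SNF 1^5·2
Ȟ^0 = (6 − 6) − 0 = 0, so Ȟ^0 ≅ 0
Ȟ^1 = (6 − 0) − 6 = 0 plus torsion [2], so Ȟ^1 ≅ Z/2
Ȟ^2 = (0 − 0) − 0 = 0, so Ȟ^2 ≅ 0

Ȟ^0 ≅ 0; Ȟ^1 ≅ Z/2; Ȟ^2 ≅ 0


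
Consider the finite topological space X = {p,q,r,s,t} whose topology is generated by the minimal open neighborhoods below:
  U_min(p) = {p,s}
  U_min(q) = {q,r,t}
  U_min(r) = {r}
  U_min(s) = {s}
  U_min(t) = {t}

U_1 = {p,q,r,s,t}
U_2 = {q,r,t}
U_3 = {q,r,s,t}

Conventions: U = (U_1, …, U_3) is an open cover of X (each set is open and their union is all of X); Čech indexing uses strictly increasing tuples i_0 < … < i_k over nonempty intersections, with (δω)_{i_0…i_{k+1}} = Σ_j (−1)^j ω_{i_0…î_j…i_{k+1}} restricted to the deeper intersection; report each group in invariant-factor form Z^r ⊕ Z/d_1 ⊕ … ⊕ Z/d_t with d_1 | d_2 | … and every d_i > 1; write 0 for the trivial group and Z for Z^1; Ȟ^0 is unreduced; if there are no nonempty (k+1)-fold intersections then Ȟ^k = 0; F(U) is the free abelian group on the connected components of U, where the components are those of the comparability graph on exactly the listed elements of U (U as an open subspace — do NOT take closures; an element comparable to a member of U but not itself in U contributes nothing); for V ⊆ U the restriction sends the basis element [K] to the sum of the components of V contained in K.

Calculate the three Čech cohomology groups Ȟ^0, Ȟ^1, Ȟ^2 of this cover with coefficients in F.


nerve simplices:
  U12={q,r,t} U13={q,r,s,t} U23={q,r,t}
  U123={q,r,t}
components per intersection:
  U1: {p,s} {q,r,t}
  U2: {q,r,t}
  U3: {q,r,t} {s}
  U12: {q,r,t}
  U13: {q,r,t} {s}
  U23: {q,r,t}
  U123: {q,r,t}
C dims 5,4,1; δ0: rk 3, SNF 1^3; δ1: rk 1, SNF 1^1
degree 0: 5−3−0 = 2 → Ȟ^0 ≅ Z^2
degree 1: 4−1−3 = 0 → Ȟ^1 ≅ 0
degree 2: 1−0−1 = 0 → Ȟ^2 ≅ 0

Ȟ^0 = Z^2, Ȟ^1 = 0 and Ȟ^2 = 0


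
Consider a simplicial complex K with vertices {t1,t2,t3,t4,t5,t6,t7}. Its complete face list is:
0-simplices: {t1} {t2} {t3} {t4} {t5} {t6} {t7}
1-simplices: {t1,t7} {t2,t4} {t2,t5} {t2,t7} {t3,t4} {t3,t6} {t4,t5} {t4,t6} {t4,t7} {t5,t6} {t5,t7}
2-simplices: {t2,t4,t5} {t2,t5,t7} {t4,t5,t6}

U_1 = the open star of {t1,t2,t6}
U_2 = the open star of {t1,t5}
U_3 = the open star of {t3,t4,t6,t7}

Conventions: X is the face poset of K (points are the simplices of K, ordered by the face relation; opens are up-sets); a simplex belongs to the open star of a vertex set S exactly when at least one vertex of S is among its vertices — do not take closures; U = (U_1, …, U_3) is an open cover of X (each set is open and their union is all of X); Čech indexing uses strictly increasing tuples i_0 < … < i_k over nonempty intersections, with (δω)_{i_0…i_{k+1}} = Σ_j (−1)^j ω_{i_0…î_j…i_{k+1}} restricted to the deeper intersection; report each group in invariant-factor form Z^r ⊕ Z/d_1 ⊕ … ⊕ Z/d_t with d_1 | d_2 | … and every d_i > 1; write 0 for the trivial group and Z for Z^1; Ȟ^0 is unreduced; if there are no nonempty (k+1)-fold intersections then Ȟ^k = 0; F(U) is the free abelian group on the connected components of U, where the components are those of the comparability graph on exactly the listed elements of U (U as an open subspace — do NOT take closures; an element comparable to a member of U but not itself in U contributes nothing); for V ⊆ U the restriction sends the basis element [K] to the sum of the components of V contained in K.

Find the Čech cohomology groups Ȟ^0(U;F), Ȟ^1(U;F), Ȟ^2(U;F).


nonempty intersections:
  U1={{t1},{t2},{t6},{t1,t7},{t2,t4},{t2,t5},{t2,t7},{t3,t6},{t4,t6},{t5,t6},{t2,t4,t5},{t2,t5,t7},{t4,t5,t6}} U2={{t1},{t5},{t1,t7},{t2,t5},{t4,t5},{t5,t6},{t5,t7},{t2,t4,t5},{t2,t5,t7},{t4,t5,t6}} U3={{t3},{t4},{t6},{t7},{t1,t7},{t2,t4},{t2,t7},{t3,t4},{t3,t6},{t4,t5},{t4,t6},{t4,t7},{t5,t6},{t5,t7},{t2,t4,t5},{t2,t5,t7},{t4,t5,t6}}
  U12={{t1},{t1,t7},{t2,t5},{t5,t6},{t2,t4,t5},{t2,t5,t7},{t4,t5,t6}} U13={{t6},{t1,t7},{t2,t4},{t2,t7},{t3,t6},{t4,t6},{t5,t6},{t2,t4,t5},{t2,t5,t7},{t4,t5,t6}} U23={{t1,t7},{t4,t5},{t5,t6},{t5,t7},{t2,t4,t5},{t2,t5,t7},{t4,t5,t6}}
  U123={{t1,t7},{t5,t6},{t2,t4,t5},{t2,t5,t7},{t4,t5,t6}}
components per intersection:
  U1: {{t1},{t1,t7}} {{t2},{t2,t4},{t2,t5},{t2,t7},{t2,t4,t5},{t2,t5,t7}} {{t6},{t3,t6},{t4,t6},{t5,t6},{t4,t5,t6}}
  U2: {{t1},{t1,t7}} {{t5},{t2,t5},{t4,t5},{t5,t6},{t5,t7},{t2,t4,t5},{t2,t5,t7},{t4,t5,t6}}
  U3: {{t3},{t4},{t6},{t7},{t1,t7},{t2,t4},{t2,t7},{t3,t4},{t3,t6},{t4,t5},{t4,t6},{t4,t7},{t5,t6},{t5,t7},{t2,t4,t5},{t2,t5,t7},{t4,t5,t6}}
  U12: {{t1},{t1,t7}} {{t2,t5},{t2,t4,t5},{t2,t5,t7}} {{t5,t6},{t4,t5,t6}}
  U13: {{t6},{t3,t6},{t4,t6},{t5,t6},{t4,t5,t6}} {{t1,t7}} {{t2,t4},{t2,t4,t5}} {{t2,t7},{t2,t5,t7}}
  U23: {{t1,t7}} {{t4,t5},{t5,t6},{t2,t4,t5},{t4,t5,t6}} {{t5,t7},{t2,t5,t7}}
  U123: {{t1,t7}} {{t5,t6},{t4,t5,t6}} {{t2,t4,t5}} {{t2,t5,t7}}
C dims 6,10,4; δ0: rk 5, SNF 1^5; δ1: rk 4, SNF 1^4
Ȟ^0: (6−5)−0=1 ⇒ Z
Ȟ^1: (10−4)−5=1 ⇒ Z
Ȟ^2: (4−0)−4=0 ⇒ 0

Ȟ^0(U;F) ≅ Z; Ȟ^1(U;F) ≅ Z; Ȟ^2(U;F) ≅ 0


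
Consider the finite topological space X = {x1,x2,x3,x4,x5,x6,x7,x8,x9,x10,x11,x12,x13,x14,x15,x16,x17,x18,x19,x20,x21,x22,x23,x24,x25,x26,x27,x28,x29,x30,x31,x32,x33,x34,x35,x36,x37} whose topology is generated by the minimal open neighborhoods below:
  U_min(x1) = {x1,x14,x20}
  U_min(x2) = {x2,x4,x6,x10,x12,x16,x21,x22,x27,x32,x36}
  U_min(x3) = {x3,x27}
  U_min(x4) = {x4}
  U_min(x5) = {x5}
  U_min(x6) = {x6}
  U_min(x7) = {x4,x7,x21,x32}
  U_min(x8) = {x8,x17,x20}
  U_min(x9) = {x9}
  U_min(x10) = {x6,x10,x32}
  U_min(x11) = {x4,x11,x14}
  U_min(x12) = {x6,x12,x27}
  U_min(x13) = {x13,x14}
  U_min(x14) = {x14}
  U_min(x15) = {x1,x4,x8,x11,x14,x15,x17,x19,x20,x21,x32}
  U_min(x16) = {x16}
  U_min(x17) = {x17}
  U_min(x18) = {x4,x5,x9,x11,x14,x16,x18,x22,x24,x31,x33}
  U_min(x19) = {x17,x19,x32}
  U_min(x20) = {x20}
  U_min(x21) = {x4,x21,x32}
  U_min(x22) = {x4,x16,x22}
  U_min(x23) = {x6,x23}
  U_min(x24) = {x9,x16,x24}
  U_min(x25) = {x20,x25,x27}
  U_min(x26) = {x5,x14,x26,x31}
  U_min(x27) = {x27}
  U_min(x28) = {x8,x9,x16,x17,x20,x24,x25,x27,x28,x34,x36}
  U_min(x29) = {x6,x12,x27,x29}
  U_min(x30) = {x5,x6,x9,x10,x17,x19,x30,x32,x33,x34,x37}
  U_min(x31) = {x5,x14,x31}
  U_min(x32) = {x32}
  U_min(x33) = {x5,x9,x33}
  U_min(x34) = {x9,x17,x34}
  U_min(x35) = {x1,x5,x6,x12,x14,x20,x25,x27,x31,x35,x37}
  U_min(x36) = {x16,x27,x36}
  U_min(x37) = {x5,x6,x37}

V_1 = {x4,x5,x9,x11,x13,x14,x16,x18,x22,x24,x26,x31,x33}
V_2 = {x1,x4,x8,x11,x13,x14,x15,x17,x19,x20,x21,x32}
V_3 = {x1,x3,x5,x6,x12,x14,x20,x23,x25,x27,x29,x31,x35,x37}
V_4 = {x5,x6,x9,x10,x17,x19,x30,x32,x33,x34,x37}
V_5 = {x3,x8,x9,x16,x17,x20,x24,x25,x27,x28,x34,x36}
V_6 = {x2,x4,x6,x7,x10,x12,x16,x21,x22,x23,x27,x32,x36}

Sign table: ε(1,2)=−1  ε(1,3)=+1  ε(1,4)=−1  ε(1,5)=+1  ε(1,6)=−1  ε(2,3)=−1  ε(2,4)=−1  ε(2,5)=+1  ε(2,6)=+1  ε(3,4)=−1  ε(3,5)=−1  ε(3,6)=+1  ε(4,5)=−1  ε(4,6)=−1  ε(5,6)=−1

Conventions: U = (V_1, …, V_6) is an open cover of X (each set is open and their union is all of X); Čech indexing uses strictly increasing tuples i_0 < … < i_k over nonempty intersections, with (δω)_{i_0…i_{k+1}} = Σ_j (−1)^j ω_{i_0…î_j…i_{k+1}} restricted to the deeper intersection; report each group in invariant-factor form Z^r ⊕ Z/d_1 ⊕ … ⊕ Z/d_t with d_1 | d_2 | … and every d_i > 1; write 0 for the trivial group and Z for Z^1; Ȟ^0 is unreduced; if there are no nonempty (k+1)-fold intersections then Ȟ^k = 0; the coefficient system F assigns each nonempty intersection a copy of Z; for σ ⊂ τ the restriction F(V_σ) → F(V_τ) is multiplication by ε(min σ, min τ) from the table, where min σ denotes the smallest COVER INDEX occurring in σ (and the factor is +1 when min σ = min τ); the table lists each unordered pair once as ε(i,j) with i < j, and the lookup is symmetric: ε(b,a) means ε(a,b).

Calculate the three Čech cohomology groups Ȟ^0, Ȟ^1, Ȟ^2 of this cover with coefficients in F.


Ȟ^0 ≅ 0, Ȟ^1 ≅ Z/2 and Ȟ^2 ≅ Z

nerve of the cover:
  V12={x4,x11,x13,x14} V13={x5,x14,x31} V14={x5,x9,x33} V15={x9,x16,x24} V16={x4,x16,x22} V23={x1,x14,x20} V24={x17,x19,x32} V25={x8,x17,x20} V26={x4,x21,x32} V34={x5,x6,x37} V35={x3,x20,x25,x27} V36={x6,x12,x23,x27} V45={x9,x17,x34} V46={x6,x10,x32} V56={x16,x27,x36}
  V123={x14} V126={x4} V134={x5} V145={x9} V156={x16} V235={x20} V245={x17} V246={x32} V346={x6} V356={x27}
C dims 6,15,10; δ0: rk 6, SNF 1^5·2; δ1: rk 9, SNF 1^9
Ȟ^0 = (6 − 6) − 0 = 0, so Ȟ^0 ≅ 0
Ȟ^1 = (15 − 9) − 6 = 0 plus torsion [2], so Ȟ^1 ≅ Z/2
Ȟ^2 = (10 − 0) − 9 = 1, so Ȟ^2 ≅ Z


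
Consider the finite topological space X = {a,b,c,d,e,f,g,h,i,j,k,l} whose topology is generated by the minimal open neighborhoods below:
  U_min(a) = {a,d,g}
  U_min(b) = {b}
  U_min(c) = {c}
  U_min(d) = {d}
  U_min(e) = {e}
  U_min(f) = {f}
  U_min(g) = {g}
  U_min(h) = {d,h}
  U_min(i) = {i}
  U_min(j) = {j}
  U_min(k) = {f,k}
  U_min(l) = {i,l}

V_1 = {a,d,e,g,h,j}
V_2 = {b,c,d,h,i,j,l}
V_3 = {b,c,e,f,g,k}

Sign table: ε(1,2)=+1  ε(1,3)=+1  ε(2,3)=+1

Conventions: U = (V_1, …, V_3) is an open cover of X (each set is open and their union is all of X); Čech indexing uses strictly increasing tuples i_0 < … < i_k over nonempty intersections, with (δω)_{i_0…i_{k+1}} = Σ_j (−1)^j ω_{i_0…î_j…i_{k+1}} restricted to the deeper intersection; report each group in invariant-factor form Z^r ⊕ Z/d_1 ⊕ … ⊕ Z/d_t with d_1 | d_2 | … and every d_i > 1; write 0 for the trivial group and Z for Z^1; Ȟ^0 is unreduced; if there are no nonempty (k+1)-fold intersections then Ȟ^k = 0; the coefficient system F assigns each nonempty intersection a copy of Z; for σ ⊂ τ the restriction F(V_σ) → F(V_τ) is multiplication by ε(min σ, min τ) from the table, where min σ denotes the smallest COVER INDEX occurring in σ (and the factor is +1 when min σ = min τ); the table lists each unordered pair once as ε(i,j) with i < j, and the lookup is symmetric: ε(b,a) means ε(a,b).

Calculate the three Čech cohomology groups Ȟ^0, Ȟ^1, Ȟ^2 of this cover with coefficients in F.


Ȟ^0(U;F) ≅ Z; Ȟ^1(U;F) ≅ Z; Ȟ^2(U;F) ≅ 0

nerve simplices:
  V12={d,h,j} V13={e,g} V23={b,c}
C dims 3,3; δ0: rk 2, SNF 1^2
degree 0: 3−2−0 = 1 → Ȟ^0 ≅ Z
degree 1: 3−0−2 = 1 → Ȟ^1 ≅ Z
degree 2: 0−0−0 = 0 → Ȟ^2 ≅ 0


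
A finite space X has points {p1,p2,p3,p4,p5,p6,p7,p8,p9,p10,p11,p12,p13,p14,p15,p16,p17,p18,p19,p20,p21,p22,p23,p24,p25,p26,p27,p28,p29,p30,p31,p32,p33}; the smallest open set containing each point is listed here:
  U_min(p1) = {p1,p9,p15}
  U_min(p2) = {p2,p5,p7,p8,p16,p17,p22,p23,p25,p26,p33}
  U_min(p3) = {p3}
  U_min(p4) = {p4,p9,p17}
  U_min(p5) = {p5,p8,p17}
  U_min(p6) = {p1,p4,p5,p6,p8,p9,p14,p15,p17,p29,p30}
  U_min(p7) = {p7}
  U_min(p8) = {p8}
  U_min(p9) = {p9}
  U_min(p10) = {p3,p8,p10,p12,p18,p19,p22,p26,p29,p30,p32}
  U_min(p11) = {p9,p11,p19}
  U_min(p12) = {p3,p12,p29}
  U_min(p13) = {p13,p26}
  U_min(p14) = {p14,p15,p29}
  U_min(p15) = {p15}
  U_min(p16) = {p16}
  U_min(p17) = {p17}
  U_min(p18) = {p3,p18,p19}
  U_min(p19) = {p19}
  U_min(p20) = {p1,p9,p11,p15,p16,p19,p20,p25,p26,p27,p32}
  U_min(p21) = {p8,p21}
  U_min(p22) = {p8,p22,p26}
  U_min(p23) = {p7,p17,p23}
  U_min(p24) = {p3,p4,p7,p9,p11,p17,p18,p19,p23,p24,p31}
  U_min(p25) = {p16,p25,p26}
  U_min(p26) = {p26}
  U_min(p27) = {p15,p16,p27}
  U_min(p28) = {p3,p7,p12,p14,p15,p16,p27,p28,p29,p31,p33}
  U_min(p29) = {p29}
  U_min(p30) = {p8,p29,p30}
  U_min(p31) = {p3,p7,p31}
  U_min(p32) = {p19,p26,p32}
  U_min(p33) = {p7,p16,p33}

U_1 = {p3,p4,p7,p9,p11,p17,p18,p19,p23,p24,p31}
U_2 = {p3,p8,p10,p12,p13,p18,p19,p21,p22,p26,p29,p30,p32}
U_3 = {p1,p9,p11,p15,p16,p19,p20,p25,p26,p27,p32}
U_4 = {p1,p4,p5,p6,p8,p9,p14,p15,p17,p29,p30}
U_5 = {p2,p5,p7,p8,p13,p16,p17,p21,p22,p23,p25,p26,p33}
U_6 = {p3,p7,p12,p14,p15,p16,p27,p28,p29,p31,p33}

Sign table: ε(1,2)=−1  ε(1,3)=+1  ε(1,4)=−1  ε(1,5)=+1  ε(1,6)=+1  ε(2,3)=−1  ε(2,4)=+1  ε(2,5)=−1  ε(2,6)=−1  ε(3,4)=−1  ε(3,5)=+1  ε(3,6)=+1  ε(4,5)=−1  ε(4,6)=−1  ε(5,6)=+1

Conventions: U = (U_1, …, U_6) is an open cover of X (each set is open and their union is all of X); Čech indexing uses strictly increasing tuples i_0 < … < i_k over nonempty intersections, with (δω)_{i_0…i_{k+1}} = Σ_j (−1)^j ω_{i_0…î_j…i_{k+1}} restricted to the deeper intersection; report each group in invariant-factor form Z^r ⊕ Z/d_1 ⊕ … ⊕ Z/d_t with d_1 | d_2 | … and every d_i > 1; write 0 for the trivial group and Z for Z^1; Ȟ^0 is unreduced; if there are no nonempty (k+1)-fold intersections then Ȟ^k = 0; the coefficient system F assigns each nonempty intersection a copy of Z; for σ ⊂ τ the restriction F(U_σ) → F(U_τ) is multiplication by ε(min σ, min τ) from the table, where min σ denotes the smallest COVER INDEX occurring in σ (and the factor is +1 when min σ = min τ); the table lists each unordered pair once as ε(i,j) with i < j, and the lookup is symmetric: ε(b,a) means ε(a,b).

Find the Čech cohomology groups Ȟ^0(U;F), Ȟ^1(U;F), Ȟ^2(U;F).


Ȟ^0 ≅ Z, Ȟ^1 ≅ 0, Ȟ^2 ≅ Z/2

cover nerve:
  U12={p3,p18,p19} U13={p9,p11,p19} U14={p4,p9,p17} U15={p7,p17,p23} U16={p3,p7,p31} U23={p19,p26,p32} U24={p8,p29,p30} U25={p8,p13,p21,p22,p26} U26={p3,p12,p29} U34={p1,p9,p15} U35={p16,p25,p26} U36={p15,p16,p27} U45={p5,p8,p17} U46={p14,p15,p29} U56={p7,p16,p33}
  U123={p19} U126={p3} U134={p9} U145={p17} U156={p7} U235={p26} U245={p8} U246={p29} U346={p15} U356={p16}
C dims 6,15,10; δ0: rk 5, SNF 1^5; δ1: rk 10, SNF 1^9·2
Ȟ^0: (6−5)−0=1 ⇒ Z
Ȟ^1: (15−10)−5=0 ⇒ 0
Ȟ^2: (10−0)−10=0 plus torsion [2] ⇒ Z/2


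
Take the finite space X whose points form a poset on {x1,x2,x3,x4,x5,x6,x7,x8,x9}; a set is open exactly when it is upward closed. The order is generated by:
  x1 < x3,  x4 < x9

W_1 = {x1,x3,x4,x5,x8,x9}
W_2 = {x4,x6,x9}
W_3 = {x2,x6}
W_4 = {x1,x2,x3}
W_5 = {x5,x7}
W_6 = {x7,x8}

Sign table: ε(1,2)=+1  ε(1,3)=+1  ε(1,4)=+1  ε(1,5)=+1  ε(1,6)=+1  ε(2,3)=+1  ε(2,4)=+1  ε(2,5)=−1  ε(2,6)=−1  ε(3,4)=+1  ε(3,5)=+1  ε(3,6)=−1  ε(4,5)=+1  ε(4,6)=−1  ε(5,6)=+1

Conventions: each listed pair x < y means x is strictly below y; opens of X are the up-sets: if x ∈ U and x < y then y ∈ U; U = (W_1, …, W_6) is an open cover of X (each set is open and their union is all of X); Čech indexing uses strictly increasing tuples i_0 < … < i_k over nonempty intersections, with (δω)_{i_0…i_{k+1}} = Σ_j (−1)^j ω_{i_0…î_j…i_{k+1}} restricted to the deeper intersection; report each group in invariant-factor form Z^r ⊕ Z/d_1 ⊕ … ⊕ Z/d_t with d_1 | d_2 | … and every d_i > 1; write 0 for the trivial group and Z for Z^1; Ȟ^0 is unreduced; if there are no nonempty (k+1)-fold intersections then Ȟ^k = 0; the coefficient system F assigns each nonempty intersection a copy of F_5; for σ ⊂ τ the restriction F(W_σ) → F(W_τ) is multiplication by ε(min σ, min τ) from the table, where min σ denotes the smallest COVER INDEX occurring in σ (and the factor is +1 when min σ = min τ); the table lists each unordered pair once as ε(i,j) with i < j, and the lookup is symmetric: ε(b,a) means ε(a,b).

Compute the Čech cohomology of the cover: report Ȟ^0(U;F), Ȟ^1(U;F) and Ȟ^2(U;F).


Ȟ^0 = Z/5; Ȟ^1 = Z/5 ⊕ Z/5; Ȟ^2 = 0

nonempty intersections:
  W12={x4,x9} W14={x1,x3} W15={x5} W16={x8} W23={x6} W34={x2} W56={x7}
C dims 6,7; δ0: rk_F5 5
Ȟ^0: (6−5)−0=1 ⇒ Z/5
Ȟ^1: (7−0)−5=2 ⇒ Z/5 ⊕ Z/5
Ȟ^2: (0−0)−0=0 ⇒ 0


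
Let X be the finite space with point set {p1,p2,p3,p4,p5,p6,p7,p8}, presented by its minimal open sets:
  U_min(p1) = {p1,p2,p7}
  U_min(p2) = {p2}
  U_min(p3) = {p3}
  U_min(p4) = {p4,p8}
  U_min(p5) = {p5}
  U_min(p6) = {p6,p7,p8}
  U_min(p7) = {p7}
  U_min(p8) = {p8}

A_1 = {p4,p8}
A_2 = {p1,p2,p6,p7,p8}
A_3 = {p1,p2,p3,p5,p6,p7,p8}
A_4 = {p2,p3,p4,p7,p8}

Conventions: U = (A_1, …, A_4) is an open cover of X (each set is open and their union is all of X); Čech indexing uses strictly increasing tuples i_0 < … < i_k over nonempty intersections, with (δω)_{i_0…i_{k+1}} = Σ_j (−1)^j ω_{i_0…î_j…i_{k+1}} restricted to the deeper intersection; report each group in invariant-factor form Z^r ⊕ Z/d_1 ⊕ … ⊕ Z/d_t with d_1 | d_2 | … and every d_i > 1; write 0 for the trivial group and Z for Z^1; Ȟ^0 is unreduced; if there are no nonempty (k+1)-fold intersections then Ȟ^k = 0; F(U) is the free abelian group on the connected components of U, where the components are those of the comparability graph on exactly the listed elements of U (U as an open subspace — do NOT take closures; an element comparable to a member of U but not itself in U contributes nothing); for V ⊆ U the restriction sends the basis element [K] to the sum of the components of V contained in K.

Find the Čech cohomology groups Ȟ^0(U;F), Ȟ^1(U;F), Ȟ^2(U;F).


nonempty intersections:
  A12={p8} A13={p8} A14={p4,p8} A23={p1,p2,p6,p7,p8} A24={p2,p7,p8} A34={p2,p3,p7,p8}
  A123={p8} A124={p8} A134={p8} A234={p2,p7,p8}
  A1234={p8}
components per intersection:
  A1: {p4,p8}
  A2: {p1,p2,p6,p7,p8}
  A3: {p1,p2,p6,p7,p8} {p3} {p5}
  A4: {p2} {p3} {p4,p8} {p7}
  A12: {p8}
  A13: {p8}
  A14: {p4,p8}
  A23: {p1,p2,p6,p7,p8}
  A24: {p2} {p7} {p8}
  A34: {p2} {p3} {p7} {p8}
  A123: {p8}
  A124: {p8}
  A134: {p8}
  A234: {p2} {p7} {p8}
  A1234: {p8}
C dims 9,11,6,1; δ0: rk 6, SNF 1^6; δ1: rk 5, SNF 1^5; δ2: rk 1, SNF 1^1
Ȟ^0: (9−6)−0=3 ⇒ Z^3
Ȟ^1: (11−5)−6=0 ⇒ 0
Ȟ^2: (6−1)−5=0 ⇒ 0

Ȟ^0 ≅ Z^3,  Ȟ^1 ≅ 0,  Ȟ^2 ≅ 0


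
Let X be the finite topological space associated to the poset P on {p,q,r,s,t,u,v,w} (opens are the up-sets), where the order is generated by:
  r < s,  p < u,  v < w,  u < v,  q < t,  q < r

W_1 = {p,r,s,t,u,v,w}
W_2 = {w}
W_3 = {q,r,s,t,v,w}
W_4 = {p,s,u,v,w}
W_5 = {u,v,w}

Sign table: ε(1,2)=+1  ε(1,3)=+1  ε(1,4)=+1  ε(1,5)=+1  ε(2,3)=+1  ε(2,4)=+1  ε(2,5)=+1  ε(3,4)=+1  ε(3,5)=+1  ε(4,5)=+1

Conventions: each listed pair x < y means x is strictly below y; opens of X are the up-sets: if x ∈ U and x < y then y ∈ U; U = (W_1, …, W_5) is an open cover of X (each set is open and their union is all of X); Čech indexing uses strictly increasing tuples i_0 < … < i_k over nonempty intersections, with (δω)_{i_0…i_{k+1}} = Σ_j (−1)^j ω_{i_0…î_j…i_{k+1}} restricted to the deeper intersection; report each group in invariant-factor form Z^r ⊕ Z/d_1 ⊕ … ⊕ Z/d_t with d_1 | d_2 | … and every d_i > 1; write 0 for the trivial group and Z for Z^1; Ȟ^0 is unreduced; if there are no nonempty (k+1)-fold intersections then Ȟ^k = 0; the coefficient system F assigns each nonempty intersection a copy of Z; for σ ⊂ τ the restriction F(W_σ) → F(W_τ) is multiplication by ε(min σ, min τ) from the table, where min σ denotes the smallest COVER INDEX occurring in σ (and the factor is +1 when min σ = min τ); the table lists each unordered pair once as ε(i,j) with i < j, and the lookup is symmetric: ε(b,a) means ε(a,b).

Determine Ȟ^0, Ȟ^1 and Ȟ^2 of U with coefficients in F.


Ȟ^0(U;F) ≅ Z, Ȟ^1(U;F) ≅ 0 and Ȟ^2(U;F) ≅ 0

nerve simplices:
  W12={w} W13={r,s,t,v,w} W14={p,s,u,v,w} W15={u,v,w} W23={w} W24={w} W25={w} W34={s,v,w} W35={v,w} W45={u,v,w}
  W123={w} W124={w} W125={w} W134={s,v,w} W135={v,w} W145={u,v,w} W234={w} W235={w} W245={w} W345={v,w}
  W1234={w} W1235={w} W1245={w} W1345={v,w} W2345={w}
  W12345={w}
C dims 5,10,10,5; δ0: rk 4, SNF 1^4; δ1: rk 6, SNF 1^6; δ2: rk 4, SNF 1^4
degree 0: 5−4−0 = 1 → Ȟ^0 ≅ Z
degree 1: 10−6−4 = 0 → Ȟ^1 ≅ 0
degree 2: 10−4−6 = 0 → Ȟ^2 ≅ 0


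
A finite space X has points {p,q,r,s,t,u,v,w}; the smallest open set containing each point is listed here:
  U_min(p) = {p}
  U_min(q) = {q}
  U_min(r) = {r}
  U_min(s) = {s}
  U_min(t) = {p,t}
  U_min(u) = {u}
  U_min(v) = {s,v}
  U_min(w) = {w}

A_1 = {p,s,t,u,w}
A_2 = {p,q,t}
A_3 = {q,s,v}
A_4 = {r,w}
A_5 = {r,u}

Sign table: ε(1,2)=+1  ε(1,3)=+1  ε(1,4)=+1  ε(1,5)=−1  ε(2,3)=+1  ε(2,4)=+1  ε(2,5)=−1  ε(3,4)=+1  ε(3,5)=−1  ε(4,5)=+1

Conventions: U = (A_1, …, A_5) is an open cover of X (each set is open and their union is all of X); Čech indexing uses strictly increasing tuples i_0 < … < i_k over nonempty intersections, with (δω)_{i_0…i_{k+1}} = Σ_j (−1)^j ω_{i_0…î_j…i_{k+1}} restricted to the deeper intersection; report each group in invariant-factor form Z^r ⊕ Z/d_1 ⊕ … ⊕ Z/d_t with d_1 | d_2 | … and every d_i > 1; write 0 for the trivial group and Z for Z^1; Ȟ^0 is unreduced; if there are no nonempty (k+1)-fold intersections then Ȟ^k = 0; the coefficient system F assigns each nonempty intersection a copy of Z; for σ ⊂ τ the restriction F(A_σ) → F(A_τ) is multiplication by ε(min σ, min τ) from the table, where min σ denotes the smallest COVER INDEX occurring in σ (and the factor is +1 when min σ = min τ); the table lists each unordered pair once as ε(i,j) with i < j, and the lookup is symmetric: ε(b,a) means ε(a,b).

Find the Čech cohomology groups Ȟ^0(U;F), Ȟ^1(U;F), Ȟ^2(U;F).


nonempty intersections:
  A12={p,t} A13={s} A14={w} A15={u} A23={q} A45={r}
C dims 5,6; δ0: rk 5, SNF 1^4·2
Ȟ^0: (5−5)−0=0 ⇒ 0
Ȟ^1: (6−0)−5=1 plus torsion [2] ⇒ Z ⊕ Z/2
Ȟ^2: (0−0)−0=0 ⇒ 0

Ȟ^0 ≅ 0, Ȟ^1 ≅ Z ⊕ Z/2 and Ȟ^2 ≅ 0
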